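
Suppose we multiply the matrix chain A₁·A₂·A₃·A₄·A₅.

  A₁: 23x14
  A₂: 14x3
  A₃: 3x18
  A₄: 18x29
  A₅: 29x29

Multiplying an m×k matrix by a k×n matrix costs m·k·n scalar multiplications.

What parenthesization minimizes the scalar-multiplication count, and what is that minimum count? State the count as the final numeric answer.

7056

Adjacent pairs: A₁A₂ = 23·14·3 = 966; A₂A₃ = 14·3·18 = 756; A₃A₄ = 3·18·29 = 1566; A₄A₅ = 18·29·29 = 15138.
Length 3: A₁..A₃: k=1: 0+756+23·14·18=6552; k=2: 966+0+23·3·18=2208 → min 2208 | A₂..A₄: k=2: 0+1566+14·3·29=2784; k=3: 756+0+14·18·29=8064 → min 2784 | A₃..A₅: k=3: 0+15138+3·18·29=16704; k=4: 1566+0+3·29·29=4089 → min 4089.
Length 4: A₁..A₄: k=1: 0+2784+23·14·29=12122; k=2: 966+1566+23·3·29=4533; k=3: 2208+0+23·18·29=14214 → min 4533 | A₂..A₅: k=2: 0+4089+14·3·29=5307; k=3: 756+15138+14·18·29=23202; k=4: 2784+0+14·29·29=14558 → min 5307.
Length 5: A₁..A₅: k=1: 0+5307+23·14·29=14645; k=2: 966+4089+23·3·29=7056; k=3: 2208+15138+23·18·29=29352; k=4: 4533+0+23·29·29=23876 → min 7056.
Optimal parenthesization: ((A₁·A₂)·((A₃·A₄)·A₅)) with cost 7056.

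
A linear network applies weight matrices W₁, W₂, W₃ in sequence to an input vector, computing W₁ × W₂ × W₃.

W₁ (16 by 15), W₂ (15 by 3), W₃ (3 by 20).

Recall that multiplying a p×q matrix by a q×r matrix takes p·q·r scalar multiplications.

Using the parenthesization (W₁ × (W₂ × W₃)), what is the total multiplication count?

(W₂ × W₃): 15×3 by 3×20 → 15×20, cost 15·3·20 = 900
(W₁ × (W₂ × W₃)): 16×15 by 15×20 → 16×20, cost 16·15·20 = 4800; cumulative 5700
Total: 5700 scalar multiplications.

5700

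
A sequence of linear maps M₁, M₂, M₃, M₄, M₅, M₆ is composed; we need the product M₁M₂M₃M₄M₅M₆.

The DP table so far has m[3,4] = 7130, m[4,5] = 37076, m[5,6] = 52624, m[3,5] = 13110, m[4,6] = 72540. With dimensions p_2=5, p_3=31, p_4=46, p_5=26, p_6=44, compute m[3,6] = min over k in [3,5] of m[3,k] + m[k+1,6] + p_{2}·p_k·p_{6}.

m[3,6] = min over k∈[3,5] of m[3,k]+m[k+1,6]+p_{2}·p_k·p_{6}.
k=3: 0 + 72540 + 5·31·44 = 79360; k=4: 7130 + 52624 + 5·46·44 = 69874; k=5: 13110 + 0 + 5·26·44 = 18830.
Minimum: 18830 at k=5.

18830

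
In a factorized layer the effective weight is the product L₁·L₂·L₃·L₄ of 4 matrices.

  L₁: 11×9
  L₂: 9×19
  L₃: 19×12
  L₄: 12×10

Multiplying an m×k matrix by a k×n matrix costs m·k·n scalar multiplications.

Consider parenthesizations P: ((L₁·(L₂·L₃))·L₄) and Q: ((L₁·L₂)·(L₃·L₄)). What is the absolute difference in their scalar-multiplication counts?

1691

Order P = ((L₁·(L₂·L₃))·L₄): (L₂·L₃): 9×19 by 19×12 → 9×12, cost 9·19·12 = 2052; (L₁·(L₂·L₃)): 11×9 by 9×12 → 11×12, cost 11·9·12 = 1188; cumulative 3240; ((L₁·(L₂·L₃))·L₄): 11×12 by 12×10 → 11×10, cost 11·12·10 = 1320; cumulative 4560. Total 4560.
Order Q = ((L₁·L₂)·(L₃·L₄)): (L₁·L₂): 11×9 by 9×19 → 11×19, cost 11·9·19 = 1881; (L₃·L₄): 19×12 by 12×10 → 19×10, cost 19·12·10 = 2280; ((L₁·L₂)·(L₃·L₄)): 11×19 by 19×10 → 11×10, cost 11·19·10 = 2090; cumulative 6251. Total 6251.
Difference: |4560 − 6251| = 1691.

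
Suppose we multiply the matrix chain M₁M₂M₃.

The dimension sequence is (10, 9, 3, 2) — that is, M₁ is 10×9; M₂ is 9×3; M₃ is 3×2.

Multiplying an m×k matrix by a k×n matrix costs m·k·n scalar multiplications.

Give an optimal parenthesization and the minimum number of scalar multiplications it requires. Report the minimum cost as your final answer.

(M₁(M₂M₃)): cost 234.
((M₁M₂)M₃): cost 330.
Optimal: (M₁(M₂M₃)) with cost 234.

234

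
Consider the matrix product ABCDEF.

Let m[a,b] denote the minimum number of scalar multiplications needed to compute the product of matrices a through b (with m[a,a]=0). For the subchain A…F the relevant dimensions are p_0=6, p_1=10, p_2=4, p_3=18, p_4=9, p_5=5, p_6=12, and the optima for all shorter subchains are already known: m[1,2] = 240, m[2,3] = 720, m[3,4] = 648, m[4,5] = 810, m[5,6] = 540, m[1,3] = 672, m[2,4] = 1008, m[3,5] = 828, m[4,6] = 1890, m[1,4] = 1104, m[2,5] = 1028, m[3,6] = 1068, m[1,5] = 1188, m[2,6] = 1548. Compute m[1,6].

1548

m[1,6] = min over k∈[1,5] of m[1,k]+m[k+1,6]+p_{0}·p_k·p_{6}.
k=1: 0 + 1548 + 6·10·12 = 2268; k=2: 240 + 1068 + 6·4·12 = 1596; k=3: 672 + 1890 + 6·18·12 = 3858; k=4: 1104 + 540 + 6·9·12 = 2292; k=5: 1188 + 0 + 6·5·12 = 1548.
Minimum: 1548 at k=5.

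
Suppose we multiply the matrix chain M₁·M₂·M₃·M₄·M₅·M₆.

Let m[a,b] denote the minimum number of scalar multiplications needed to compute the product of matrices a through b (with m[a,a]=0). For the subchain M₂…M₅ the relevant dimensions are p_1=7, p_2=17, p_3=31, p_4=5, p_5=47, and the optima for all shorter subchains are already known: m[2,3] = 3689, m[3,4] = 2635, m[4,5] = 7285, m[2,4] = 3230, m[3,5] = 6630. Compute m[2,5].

m[2,5] = min over k∈[2,4] of m[2,k]+m[k+1,5]+p_{1}·p_k·p_{5}.
k=2: 0 + 6630 + 7·17·47 = 12223; k=3: 3689 + 7285 + 7·31·47 = 21173; k=4: 3230 + 0 + 7·5·47 = 4875.
Minimum: 4875 at k=4.

4875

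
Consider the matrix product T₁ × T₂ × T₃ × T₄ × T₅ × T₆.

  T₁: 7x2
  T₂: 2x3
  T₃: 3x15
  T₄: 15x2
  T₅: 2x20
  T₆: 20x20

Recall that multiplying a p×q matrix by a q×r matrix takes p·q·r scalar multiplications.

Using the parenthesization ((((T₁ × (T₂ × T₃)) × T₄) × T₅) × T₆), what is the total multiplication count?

3590

(T₂ × T₃): 2×3 by 3×15 → 2×15, cost 2·3·15 = 90
(T₁ × (T₂ × T₃)): 7×2 by 2×15 → 7×15, cost 7·2·15 = 210; cumulative 300
((T₁ × (T₂ × T₃)) × T₄): 7×15 by 15×2 → 7×2, cost 7·15·2 = 210; cumulative 510
(((T₁ × (T₂ × T₃)) × T₄) × T₅): 7×2 by 2×20 → 7×20, cost 7·2·20 = 280; cumulative 790
((((T₁ × (T₂ × T₃)) × T₄) × T₅) × T₆): 7×20 by 20×20 → 7×20, cost 7·20·20 = 2800; cumulative 3590
Total: 3590 scalar multiplications.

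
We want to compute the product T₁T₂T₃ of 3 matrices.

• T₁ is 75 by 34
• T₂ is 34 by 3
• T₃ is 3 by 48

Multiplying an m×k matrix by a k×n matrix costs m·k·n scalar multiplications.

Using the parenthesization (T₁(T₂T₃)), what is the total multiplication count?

(T₂T₃): 34×3 by 3×48 → 34×48, cost 34·3·48 = 4896
(T₁(T₂T₃)): 75×34 by 34×48 → 75×48, cost 75·34·48 = 122400; cumulative 127296
Total: 127296 scalar multiplications.

127296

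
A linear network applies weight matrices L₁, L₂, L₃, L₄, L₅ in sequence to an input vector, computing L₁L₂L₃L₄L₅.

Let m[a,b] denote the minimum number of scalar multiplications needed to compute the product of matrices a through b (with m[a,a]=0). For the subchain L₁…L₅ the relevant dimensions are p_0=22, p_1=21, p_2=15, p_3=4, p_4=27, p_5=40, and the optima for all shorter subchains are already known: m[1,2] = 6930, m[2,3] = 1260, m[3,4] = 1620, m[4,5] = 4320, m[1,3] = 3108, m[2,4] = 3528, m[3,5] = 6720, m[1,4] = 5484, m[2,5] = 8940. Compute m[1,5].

10948

m[1,5] = min over k∈[1,4] of m[1,k]+m[k+1,5]+p_{0}·p_k·p_{5}.
k=1: 0 + 8940 + 22·21·40 = 27420; k=2: 6930 + 6720 + 22·15·40 = 26850; k=3: 3108 + 4320 + 22·4·40 = 10948; k=4: 5484 + 0 + 22·27·40 = 29244.
Minimum: 10948 at k=3.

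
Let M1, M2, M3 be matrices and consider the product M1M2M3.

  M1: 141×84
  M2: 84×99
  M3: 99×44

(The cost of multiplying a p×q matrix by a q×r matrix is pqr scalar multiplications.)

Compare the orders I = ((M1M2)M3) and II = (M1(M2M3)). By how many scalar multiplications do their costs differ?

Order I = ((M1M2)M3): (M1M2): 141×84 by 84×99 → 141×99, cost 141·84·99 = 1172556; ((M1M2)M3): 141×99 by 99×44 → 141×44, cost 141·99·44 = 614196; cumulative 1786752. Total 1786752.
Order II = (M1(M2M3)): (M2M3): 84×99 by 99×44 → 84×44, cost 84·99·44 = 365904; (M1(M2M3)): 141×84 by 84×44 → 141×44, cost 141·84·44 = 521136; cumulative 887040. Total 887040.
Difference: |1786752 − 887040| = 899712.

899712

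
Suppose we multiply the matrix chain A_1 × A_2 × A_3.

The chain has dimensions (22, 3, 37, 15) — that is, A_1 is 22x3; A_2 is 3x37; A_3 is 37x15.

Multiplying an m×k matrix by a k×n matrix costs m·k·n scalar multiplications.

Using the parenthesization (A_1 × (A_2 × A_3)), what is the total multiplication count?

(A_2 × A_3): 3×37 by 37×15 → 3×15, cost 3·37·15 = 1665
(A_1 × (A_2 × A_3)): 22×3 by 3×15 → 22×15, cost 22·3·15 = 990; cumulative 2655
Total: 2655 scalar multiplications.

2655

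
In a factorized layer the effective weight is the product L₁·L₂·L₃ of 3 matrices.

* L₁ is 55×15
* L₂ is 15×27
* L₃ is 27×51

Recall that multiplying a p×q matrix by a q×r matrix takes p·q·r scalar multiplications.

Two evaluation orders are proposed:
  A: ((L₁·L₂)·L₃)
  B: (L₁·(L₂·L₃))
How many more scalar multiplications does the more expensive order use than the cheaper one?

35280

Order A = ((L₁·L₂)·L₃): (L₁·L₂): 55×15 by 15×27 → 55×27, cost 55·15·27 = 22275; ((L₁·L₂)·L₃): 55×27 by 27×51 → 55×51, cost 55·27·51 = 75735; cumulative 98010. Total 98010.
Order B = (L₁·(L₂·L₃)): (L₂·L₃): 15×27 by 27×51 → 15×51, cost 15·27·51 = 20655; (L₁·(L₂·L₃)): 55×15 by 15×51 → 55×51, cost 55·15·51 = 42075; cumulative 62730. Total 62730.
Difference: |98010 − 62730| = 35280.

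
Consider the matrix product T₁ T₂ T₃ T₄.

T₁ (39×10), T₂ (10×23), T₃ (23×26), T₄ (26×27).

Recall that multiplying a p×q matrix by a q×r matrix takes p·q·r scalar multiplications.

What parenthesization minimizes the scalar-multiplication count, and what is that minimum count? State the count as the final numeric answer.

23530

Adjacent pairs: T₁T₂ = 39·10·23 = 8970; T₂T₃ = 10·23·26 = 5980; T₃T₄ = 23·26·27 = 16146.
Length 3: T₁..T₃: k=1: 0+5980+39·10·26=16120; k=2: 8970+0+39·23·26=32292 → min 16120 | T₂..T₄: k=2: 0+16146+10·23·27=22356; k=3: 5980+0+10·26·27=13000 → min 13000.
Length 4: T₁..T₄: k=1: 0+13000+39·10·27=23530; k=2: 8970+16146+39·23·27=49335; k=3: 16120+0+39·26·27=43498 → min 23530.
Optimal parenthesization: (T₁ ((T₂ T₃) T₄)) with cost 23530.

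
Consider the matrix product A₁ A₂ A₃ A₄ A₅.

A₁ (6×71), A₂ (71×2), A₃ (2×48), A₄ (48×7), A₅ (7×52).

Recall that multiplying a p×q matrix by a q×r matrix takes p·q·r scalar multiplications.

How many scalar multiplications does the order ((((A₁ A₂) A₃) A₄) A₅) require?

5628

(A₁ A₂): 6×71 by 71×2 → 6×2, cost 6·71·2 = 852
((A₁ A₂) A₃): 6×2 by 2×48 → 6×48, cost 6·2·48 = 576; cumulative 1428
(((A₁ A₂) A₃) A₄): 6×48 by 48×7 → 6×7, cost 6·48·7 = 2016; cumulative 3444
((((A₁ A₂) A₃) A₄) A₅): 6×7 by 7×52 → 6×52, cost 6·7·52 = 2184; cumulative 5628
Total: 5628 scalar multiplications.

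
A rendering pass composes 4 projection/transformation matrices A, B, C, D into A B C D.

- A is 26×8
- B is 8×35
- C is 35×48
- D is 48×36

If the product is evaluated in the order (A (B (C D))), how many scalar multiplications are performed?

78048

(C D): 35×48 by 48×36 → 35×36, cost 35·48·36 = 60480
(B (C D)): 8×35 by 35×36 → 8×36, cost 8·35·36 = 10080; cumulative 70560
(A (B (C D))): 26×8 by 8×36 → 26×36, cost 26·8·36 = 7488; cumulative 78048
Total: 78048 scalar multiplications.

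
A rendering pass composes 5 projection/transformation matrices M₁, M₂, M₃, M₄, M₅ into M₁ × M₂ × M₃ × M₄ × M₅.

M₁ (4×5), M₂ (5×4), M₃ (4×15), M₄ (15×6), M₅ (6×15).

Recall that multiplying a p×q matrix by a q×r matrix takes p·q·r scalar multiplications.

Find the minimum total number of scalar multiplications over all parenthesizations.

Adjacent pairs: M₁M₂ = 4·5·4 = 80; M₂M₃ = 5·4·15 = 300; M₃M₄ = 4·15·6 = 360; M₄M₅ = 15·6·15 = 1350.
Length 3: M₁..M₃: k=1: 0+300+4·5·15=600; k=2: 80+0+4·4·15=320 → min 320 | M₂..M₄: k=2: 0+360+5·4·6=480; k=3: 300+0+5·15·6=750 → min 480 | M₃..M₅: k=3: 0+1350+4·15·15=2250; k=4: 360+0+4·6·15=720 → min 720.
Length 4: M₁..M₄: k=1: 0+480+4·5·6=600; k=2: 80+360+4·4·6=536; k=3: 320+0+4·15·6=680 → min 536 | M₂..M₅: k=2: 0+720+5·4·15=1020; k=3: 300+1350+5·15·15=2775; k=4: 480+0+5·6·15=930 → min 930.
Length 5: M₁..M₅: k=1: 0+930+4·5·15=1230; k=2: 80+720+4·4·15=1040; k=3: 320+1350+4·15·15=2570; k=4: 536+0+4·6·15=896 → min 896.
Optimal order: (((M₁ × M₂) × (M₃ × M₄)) × M₅) with cost 896.

896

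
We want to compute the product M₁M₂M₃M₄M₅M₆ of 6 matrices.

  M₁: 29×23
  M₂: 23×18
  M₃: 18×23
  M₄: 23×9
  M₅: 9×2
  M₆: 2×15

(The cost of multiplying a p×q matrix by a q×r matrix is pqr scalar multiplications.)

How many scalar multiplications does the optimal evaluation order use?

Adjacent pairs: M₁M₂ = 29·23·18 = 12006; M₂M₃ = 23·18·23 = 9522; M₃M₄ = 18·23·9 = 3726; M₄M₅ = 23·9·2 = 414; M₅M₆ = 9·2·15 = 270.
Length 3: M₁..M₃: k=1: 0+9522+29·23·23=24863; k=2: 12006+0+29·18·23=24012 → min 24012 | M₂..M₄: k=2: 0+3726+23·18·9=7452; k=3: 9522+0+23·23·9=14283 → min 7452 | M₃..M₅: k=3: 0+414+18·23·2=1242; k=4: 3726+0+18·9·2=4050 → min 1242 | M₄..M₆: k=4: 0+270+23·9·15=3375; k=5: 414+0+23·2·15=1104 → min 1104.
Length 4: M₁..M₄: k=1: 0+7452+29·23·9=13455; k=2: 12006+3726+29·18·9=20430; k=3: 24012+0+29·23·9=30015 → min 13455 | M₂..M₅: k=2: 0+1242+23·18·2=2070; k=3: 9522+414+23·23·2=10994; k=4: 7452+0+23·9·2=7866 → min 2070 | M₃..M₆: k=3: 0+1104+18·23·15=7314; k=4: 3726+270+18·9·15=6426; k=5: 1242+0+18·2·15=1782 → min 1782.
Length 5: M₁..M₅: k=1: 0+2070+29·23·2=3404; k=2: 12006+1242+29·18·2=14292; k=3: 24012+414+29·23·2=25760; k=4: 13455+0+29·9·2=13977 → min 3404 | M₂..M₆: k=2: 0+1782+23·18·15=7992; k=3: 9522+1104+23·23·15=18561; k=4: 7452+270+23·9·15=10827; k=5: 2070+0+23·2·15=2760 → min 2760.
Length 6: M₁..M₆: k=1: 0+2760+29·23·15=12765; k=2: 12006+1782+29·18·15=21618; k=3: 24012+1104+29·23·15=35121; k=4: 13455+270+29·9·15=17640; k=5: 3404+0+29·2·15=4274 → min 4274.
Optimal order: ((M₁(M₂(M₃(M₄M₅))))M₆) with cost 4274.

4274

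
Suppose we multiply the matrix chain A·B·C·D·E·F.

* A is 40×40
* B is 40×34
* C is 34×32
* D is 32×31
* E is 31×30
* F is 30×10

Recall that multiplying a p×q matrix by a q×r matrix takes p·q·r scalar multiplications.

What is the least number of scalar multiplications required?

Adjacent pairs: AB = 40·40·34 = 54400; BC = 40·34·32 = 43520; CD = 34·32·31 = 33728; DE = 32·31·30 = 29760; EF = 31·30·10 = 9300.
Length 3: A..C: k=1: 0+43520+40·40·32=94720; k=2: 54400+0+40·34·32=97920 → min 94720 | B..D: k=2: 0+33728+40·34·31=75888; k=3: 43520+0+40·32·31=83200 → min 75888 | C..E: k=3: 0+29760+34·32·30=62400; k=4: 33728+0+34·31·30=65348 → min 62400 | D..F: k=4: 0+9300+32·31·10=19220; k=5: 29760+0+32·30·10=39360 → min 19220.
Length 4: A..D: k=1: 0+75888+40·40·31=125488; k=2: 54400+33728+40·34·31=130288; k=3: 94720+0+40·32·31=134400 → min 125488 | B..E: k=2: 0+62400+40·34·30=103200; k=3: 43520+29760+40·32·30=111680; k=4: 75888+0+40·31·30=113088 → min 103200 | C..F: k=3: 0+19220+34·32·10=30100; k=4: 33728+9300+34·31·10=53568; k=5: 62400+0+34·30·10=72600 → min 30100.
Length 5: A..E: k=1: 0+103200+40·40·30=151200; k=2: 54400+62400+40·34·30=157600; k=3: 94720+29760+40·32·30=162880; k=4: 125488+0+40·31·30=162688 → min 151200 | B..F: k=2: 0+30100+40·34·10=43700; k=3: 43520+19220+40·32·10=75540; k=4: 75888+9300+40·31·10=97588; k=5: 103200+0+40·30·10=115200 → min 43700.
Length 6: A..F: k=1: 0+43700+40·40·10=59700; k=2: 54400+30100+40·34·10=98100; k=3: 94720+19220+40·32·10=126740; k=4: 125488+9300+40·31·10=147188; k=5: 151200+0+40·30·10=163200 → min 59700.
Optimal order: (A·(B·(C·(D·(E·F))))) with cost 59700.

59700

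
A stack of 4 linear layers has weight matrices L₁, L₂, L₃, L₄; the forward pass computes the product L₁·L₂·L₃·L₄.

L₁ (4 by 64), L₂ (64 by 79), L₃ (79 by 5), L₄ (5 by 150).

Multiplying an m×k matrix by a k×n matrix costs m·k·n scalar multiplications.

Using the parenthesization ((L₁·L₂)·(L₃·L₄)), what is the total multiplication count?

126874

(L₁·L₂): 4×64 by 64×79 → 4×79, cost 4·64·79 = 20224
(L₃·L₄): 79×5 by 5×150 → 79×150, cost 79·5·150 = 59250
((L₁·L₂)·(L₃·L₄)): 4×79 by 79×150 → 4×150, cost 4·79·150 = 47400; cumulative 126874
Total: 126874 scalar multiplications.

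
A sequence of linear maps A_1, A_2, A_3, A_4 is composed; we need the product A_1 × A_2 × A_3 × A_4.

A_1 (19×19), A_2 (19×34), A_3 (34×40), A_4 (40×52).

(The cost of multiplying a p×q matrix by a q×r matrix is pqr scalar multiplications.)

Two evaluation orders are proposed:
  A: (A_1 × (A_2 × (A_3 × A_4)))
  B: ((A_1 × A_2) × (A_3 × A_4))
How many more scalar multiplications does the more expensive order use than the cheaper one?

Order A = (A_1 × (A_2 × (A_3 × A_4))): (A_3 × A_4): 34×40 by 40×52 → 34×52, cost 34·40·52 = 70720; (A_2 × (A_3 × A_4)): 19×34 by 34×52 → 19×52, cost 19·34·52 = 33592; cumulative 104312; (A_1 × (A_2 × (A_3 × A_4))): 19×19 by 19×52 → 19×52, cost 19·19·52 = 18772; cumulative 123084. Total 123084.
Order B = ((A_1 × A_2) × (A_3 × A_4)): (A_1 × A_2): 19×19 by 19×34 → 19×34, cost 19·19·34 = 12274; (A_3 × A_4): 34×40 by 40×52 → 34×52, cost 34·40·52 = 70720; ((A_1 × A_2) × (A_3 × A_4)): 19×34 by 34×52 → 19×52, cost 19·34·52 = 33592; cumulative 116586. Total 116586.
Difference: |123084 − 116586| = 6498.

6498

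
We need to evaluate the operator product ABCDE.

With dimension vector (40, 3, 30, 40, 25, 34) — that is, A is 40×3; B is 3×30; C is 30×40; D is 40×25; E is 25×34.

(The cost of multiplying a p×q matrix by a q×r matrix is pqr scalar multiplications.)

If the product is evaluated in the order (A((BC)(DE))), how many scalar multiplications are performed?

(BC): 3×30 by 30×40 → 3×40, cost 3·30·40 = 3600
(DE): 40×25 by 25×34 → 40×34, cost 40·25·34 = 34000
((BC)(DE)): 3×40 by 40×34 → 3×34, cost 3·40·34 = 4080; cumulative 41680
(A((BC)(DE))): 40×3 by 3×34 → 40×34, cost 40·3·34 = 4080; cumulative 45760
Total: 45760 scalar multiplications.

45760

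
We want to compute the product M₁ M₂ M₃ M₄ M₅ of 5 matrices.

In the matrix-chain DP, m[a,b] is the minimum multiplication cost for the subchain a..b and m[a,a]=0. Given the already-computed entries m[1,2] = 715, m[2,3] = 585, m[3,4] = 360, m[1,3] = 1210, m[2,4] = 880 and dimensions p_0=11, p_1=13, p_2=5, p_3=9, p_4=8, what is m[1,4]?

m[1,4] = min over k∈[1,3] of m[1,k]+m[k+1,4]+p_{0}·p_k·p_{4}.
k=1: 0 + 880 + 11·13·8 = 2024; k=2: 715 + 360 + 11·5·8 = 1515; k=3: 1210 + 0 + 11·9·8 = 2002.
Minimum: 1515 at k=2.

1515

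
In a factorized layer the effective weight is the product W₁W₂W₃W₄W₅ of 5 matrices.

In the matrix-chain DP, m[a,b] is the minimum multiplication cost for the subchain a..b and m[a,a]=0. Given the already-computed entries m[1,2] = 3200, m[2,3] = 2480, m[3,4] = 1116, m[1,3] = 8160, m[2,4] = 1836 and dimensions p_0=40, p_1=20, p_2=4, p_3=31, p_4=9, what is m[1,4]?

m[1,4] = min over k∈[1,3] of m[1,k]+m[k+1,4]+p_{0}·p_k·p_{4}.
k=1: 0 + 1836 + 40·20·9 = 9036; k=2: 3200 + 1116 + 40·4·9 = 5756; k=3: 8160 + 0 + 40·31·9 = 19320.
Minimum: 5756 at k=2.

5756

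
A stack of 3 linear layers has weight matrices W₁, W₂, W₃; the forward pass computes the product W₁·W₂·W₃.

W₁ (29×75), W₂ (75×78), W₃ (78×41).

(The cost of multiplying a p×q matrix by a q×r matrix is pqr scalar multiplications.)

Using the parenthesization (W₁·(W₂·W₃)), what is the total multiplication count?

329025

(W₂·W₃): 75×78 by 78×41 → 75×41, cost 75·78·41 = 239850
(W₁·(W₂·W₃)): 29×75 by 75×41 → 29×41, cost 29·75·41 = 89175; cumulative 329025
Total: 329025 scalar multiplications.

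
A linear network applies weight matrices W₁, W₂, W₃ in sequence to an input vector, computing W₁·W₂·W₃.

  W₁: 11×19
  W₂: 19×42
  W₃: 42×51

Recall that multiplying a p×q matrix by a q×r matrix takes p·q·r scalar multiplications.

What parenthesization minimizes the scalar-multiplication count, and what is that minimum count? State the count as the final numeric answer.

(W₁·(W₂·W₃)): cost 51357.
((W₁·W₂)·W₃): cost 32340.
Optimal: ((W₁·W₂)·W₃) with cost 32340.

32340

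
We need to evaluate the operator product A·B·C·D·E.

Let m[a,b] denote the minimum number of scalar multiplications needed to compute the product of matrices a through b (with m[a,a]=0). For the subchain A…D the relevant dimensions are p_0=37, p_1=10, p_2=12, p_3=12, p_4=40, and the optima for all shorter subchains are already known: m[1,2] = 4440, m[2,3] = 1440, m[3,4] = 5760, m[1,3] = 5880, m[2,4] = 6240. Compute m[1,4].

m[1,4] = min over k∈[1,3] of m[1,k]+m[k+1,4]+p_{0}·p_k·p_{4}.
k=1: 0 + 6240 + 37·10·40 = 21040; k=2: 4440 + 5760 + 37·12·40 = 27960; k=3: 5880 + 0 + 37·12·40 = 23640.
Minimum: 21040 at k=1.

21040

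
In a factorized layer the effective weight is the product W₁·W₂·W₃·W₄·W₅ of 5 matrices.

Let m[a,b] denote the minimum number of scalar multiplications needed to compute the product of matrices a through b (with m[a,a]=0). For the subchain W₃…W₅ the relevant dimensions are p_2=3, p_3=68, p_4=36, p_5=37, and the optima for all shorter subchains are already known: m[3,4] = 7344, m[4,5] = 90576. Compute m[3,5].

m[3,5] = min over k∈[3,4] of m[3,k]+m[k+1,5]+p_{2}·p_k·p_{5}.
k=3: 0 + 90576 + 3·68·37 = 98124; k=4: 7344 + 0 + 3·36·37 = 11340.
Minimum: 11340 at k=4.

11340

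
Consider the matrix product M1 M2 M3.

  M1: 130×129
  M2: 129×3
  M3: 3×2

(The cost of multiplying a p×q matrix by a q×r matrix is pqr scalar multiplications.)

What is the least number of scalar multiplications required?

34314

Order (M1 (M2 M3)): (M2 M3): 129×3 by 3×2 → 129×2, cost 129·3·2 = 774; (M1 (M2 M3)): 130×129 by 129×2 → 130×2, cost 130·129·2 = 33540; cumulative 34314. Total 34314.
Order ((M1 M2) M3): (M1 M2): 130×129 by 129×3 → 130×3, cost 130·129·3 = 50310; ((M1 M2) M3): 130×3 by 3×2 → 130×2, cost 130·3·2 = 780; cumulative 51090. Total 51090.
Minimum: 34314.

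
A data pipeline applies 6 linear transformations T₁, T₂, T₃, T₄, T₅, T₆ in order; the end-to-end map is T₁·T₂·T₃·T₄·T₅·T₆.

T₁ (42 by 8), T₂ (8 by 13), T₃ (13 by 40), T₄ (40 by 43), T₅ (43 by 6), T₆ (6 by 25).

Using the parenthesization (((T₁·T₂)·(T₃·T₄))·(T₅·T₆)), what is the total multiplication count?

101806

(T₁·T₂): 42×8 by 8×13 → 42×13, cost 42·8·13 = 4368
(T₃·T₄): 13×40 by 40×43 → 13×43, cost 13·40·43 = 22360
((T₁·T₂)·(T₃·T₄)): 42×13 by 13×43 → 42×43, cost 42·13·43 = 23478; cumulative 50206
(T₅·T₆): 43×6 by 6×25 → 43×25, cost 43·6·25 = 6450
(((T₁·T₂)·(T₃·T₄))·(T₅·T₆)): 42×43 by 43×25 → 42×25, cost 42·43·25 = 45150; cumulative 101806
Total: 101806 scalar multiplications.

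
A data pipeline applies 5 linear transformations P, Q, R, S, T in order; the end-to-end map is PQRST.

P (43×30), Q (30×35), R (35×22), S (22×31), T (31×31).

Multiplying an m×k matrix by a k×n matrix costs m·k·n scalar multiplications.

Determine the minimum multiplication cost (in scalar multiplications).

Adjacent pairs: PQ = 43·30·35 = 45150; QR = 30·35·22 = 23100; RS = 35·22·31 = 23870; ST = 22·31·31 = 21142.
Length 3: P..R: k=1: 0+23100+43·30·22=51480; k=2: 45150+0+43·35·22=78260 → min 51480 | Q..S: k=2: 0+23870+30·35·31=56420; k=3: 23100+0+30·22·31=43560 → min 43560 | R..T: k=3: 0+21142+35·22·31=45012; k=4: 23870+0+35·31·31=57505 → min 45012.
Length 4: P..S: k=1: 0+43560+43·30·31=83550; k=2: 45150+23870+43·35·31=115675; k=3: 51480+0+43·22·31=80806 → min 80806 | Q..T: k=2: 0+45012+30·35·31=77562; k=3: 23100+21142+30·22·31=64702; k=4: 43560+0+30·31·31=72390 → min 64702.
Length 5: P..T: k=1: 0+64702+43·30·31=104692; k=2: 45150+45012+43·35·31=136817; k=3: 51480+21142+43·22·31=101948; k=4: 80806+0+43·31·31=122129 → min 101948.
Optimal order: ((P(QR))(ST)) with cost 101948.

101948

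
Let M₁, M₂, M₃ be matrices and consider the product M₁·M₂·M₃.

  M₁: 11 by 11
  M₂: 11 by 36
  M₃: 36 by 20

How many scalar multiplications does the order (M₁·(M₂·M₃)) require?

(M₂·M₃): 11×36 by 36×20 → 11×20, cost 11·36·20 = 7920
(M₁·(M₂·M₃)): 11×11 by 11×20 → 11×20, cost 11·11·20 = 2420; cumulative 10340
Total: 10340 scalar multiplications.

10340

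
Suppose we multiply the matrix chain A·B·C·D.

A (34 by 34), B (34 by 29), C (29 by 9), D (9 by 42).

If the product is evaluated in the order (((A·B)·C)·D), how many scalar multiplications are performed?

(A·B): 34×34 by 34×29 → 34×29, cost 34·34·29 = 33524
((A·B)·C): 34×29 by 29×9 → 34×9, cost 34·29·9 = 8874; cumulative 42398
(((A·B)·C)·D): 34×9 by 9×42 → 34×42, cost 34·9·42 = 12852; cumulative 55250
Total: 55250 scalar multiplications.

55250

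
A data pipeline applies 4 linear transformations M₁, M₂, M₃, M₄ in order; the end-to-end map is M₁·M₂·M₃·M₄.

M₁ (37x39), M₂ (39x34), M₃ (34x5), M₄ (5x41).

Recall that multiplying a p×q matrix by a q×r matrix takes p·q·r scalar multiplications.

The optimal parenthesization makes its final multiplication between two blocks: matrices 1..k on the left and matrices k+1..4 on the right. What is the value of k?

Adjacent pairs: M₁M₂ = 37·39·34 = 49062; M₂M₃ = 39·34·5 = 6630; M₃M₄ = 34·5·41 = 6970.
Length 3: M₁..M₃: k=1: 0+6630+37·39·5=13845; k=2: 49062+0+37·34·5=55352 → min 13845 | M₂..M₄: k=2: 0+6970+39·34·41=61336; k=3: 6630+0+39·5·41=14625 → min 14625.
Top-level splits: k=1: (M₁..M₁)·(M₂..M₄) → 0+14625+37·39·41 = 73788; k=2: (M₁..M₂)·(M₃..M₄) → 49062+6970+37·34·41 = 107610; k=3: (M₁..M₃)·(M₄..M₄) → 13845+0+37·5·41 = 21430.
Best split is after M₃, i.e. k = 3.

3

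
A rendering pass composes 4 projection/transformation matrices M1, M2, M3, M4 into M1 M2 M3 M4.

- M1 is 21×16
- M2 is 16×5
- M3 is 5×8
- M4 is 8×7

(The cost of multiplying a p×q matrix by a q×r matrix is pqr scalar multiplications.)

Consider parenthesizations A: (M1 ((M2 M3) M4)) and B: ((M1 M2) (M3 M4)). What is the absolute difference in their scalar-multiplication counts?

1193

Order A = (M1 ((M2 M3) M4)): (M2 M3): 16×5 by 5×8 → 16×8, cost 16·5·8 = 640; ((M2 M3) M4): 16×8 by 8×7 → 16×7, cost 16·8·7 = 896; cumulative 1536; (M1 ((M2 M3) M4)): 21×16 by 16×7 → 21×7, cost 21·16·7 = 2352; cumulative 3888. Total 3888.
Order B = ((M1 M2) (M3 M4)): (M1 M2): 21×16 by 16×5 → 21×5, cost 21·16·5 = 1680; (M3 M4): 5×8 by 8×7 → 5×7, cost 5·8·7 = 280; ((M1 M2) (M3 M4)): 21×5 by 5×7 → 21×7, cost 21·5·7 = 735; cumulative 2695. Total 2695.
Difference: |3888 − 2695| = 1193.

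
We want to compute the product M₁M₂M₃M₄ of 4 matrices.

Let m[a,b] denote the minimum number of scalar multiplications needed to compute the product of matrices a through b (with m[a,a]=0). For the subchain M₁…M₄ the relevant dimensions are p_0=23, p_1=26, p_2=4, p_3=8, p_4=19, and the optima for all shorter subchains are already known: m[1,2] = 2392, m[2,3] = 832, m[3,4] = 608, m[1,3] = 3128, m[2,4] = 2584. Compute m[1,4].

4748

m[1,4] = min over k∈[1,3] of m[1,k]+m[k+1,4]+p_{0}·p_k·p_{4}.
k=1: 0 + 2584 + 23·26·19 = 13946; k=2: 2392 + 608 + 23·4·19 = 4748; k=3: 3128 + 0 + 23·8·19 = 6624.
Minimum: 4748 at k=2.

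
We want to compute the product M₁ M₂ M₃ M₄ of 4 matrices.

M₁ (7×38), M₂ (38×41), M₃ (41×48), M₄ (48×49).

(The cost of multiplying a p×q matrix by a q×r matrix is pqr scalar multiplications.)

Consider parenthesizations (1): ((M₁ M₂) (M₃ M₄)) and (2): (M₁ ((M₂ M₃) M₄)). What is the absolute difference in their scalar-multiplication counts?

55793

Order (1) = ((M₁ M₂) (M₃ M₄)): (M₁ M₂): 7×38 by 38×41 → 7×41, cost 7·38·41 = 10906; (M₃ M₄): 41×48 by 48×49 → 41×49, cost 41·48·49 = 96432; ((M₁ M₂) (M₃ M₄)): 7×41 by 41×49 → 7×49, cost 7·41·49 = 14063; cumulative 121401. Total 121401.
Order (2) = (M₁ ((M₂ M₃) M₄)): (M₂ M₃): 38×41 by 41×48 → 38×48, cost 38·41·48 = 74784; ((M₂ M₃) M₄): 38×48 by 48×49 → 38×49, cost 38·48·49 = 89376; cumulative 164160; (M₁ ((M₂ M₃) M₄)): 7×38 by 38×49 → 7×49, cost 7·38·49 = 13034; cumulative 177194. Total 177194.
Difference: |121401 − 177194| = 55793.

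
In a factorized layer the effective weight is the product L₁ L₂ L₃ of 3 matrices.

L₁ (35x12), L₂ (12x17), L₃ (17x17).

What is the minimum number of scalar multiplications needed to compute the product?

Order (L₁ (L₂ L₃)): (L₂ L₃): 12×17 by 17×17 → 12×17, cost 12·17·17 = 3468; (L₁ (L₂ L₃)): 35×12 by 12×17 → 35×17, cost 35·12·17 = 7140; cumulative 10608. Total 10608.
Order ((L₁ L₂) L₃): (L₁ L₂): 35×12 by 12×17 → 35×17, cost 35·12·17 = 7140; ((L₁ L₂) L₃): 35×17 by 17×17 → 35×17, cost 35·17·17 = 10115; cumulative 17255. Total 17255.
Minimum: 10608.

10608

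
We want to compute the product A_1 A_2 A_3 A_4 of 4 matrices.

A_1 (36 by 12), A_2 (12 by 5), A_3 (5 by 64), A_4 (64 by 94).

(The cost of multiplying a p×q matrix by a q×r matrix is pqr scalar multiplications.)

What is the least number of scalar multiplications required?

49160

Adjacent pairs: A_1A_2 = 36·12·5 = 2160; A_2A_3 = 12·5·64 = 3840; A_3A_4 = 5·64·94 = 30080.
Length 3: A_1..A_3: k=1: 0+3840+36·12·64=31488; k=2: 2160+0+36·5·64=13680 → min 13680 | A_2..A_4: k=2: 0+30080+12·5·94=35720; k=3: 3840+0+12·64·94=76032 → min 35720.
Length 4: A_1..A_4: k=1: 0+35720+36·12·94=76328; k=2: 2160+30080+36·5·94=49160; k=3: 13680+0+36·64·94=230256 → min 49160.
Optimal order: ((A_1 A_2) (A_3 A_4)) with cost 49160.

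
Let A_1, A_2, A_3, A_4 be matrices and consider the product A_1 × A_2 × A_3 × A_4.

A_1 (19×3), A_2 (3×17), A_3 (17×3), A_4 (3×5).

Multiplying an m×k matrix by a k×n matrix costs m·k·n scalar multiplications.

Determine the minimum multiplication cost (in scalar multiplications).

Adjacent pairs: A_1A_2 = 19·3·17 = 969; A_2A_3 = 3·17·3 = 153; A_3A_4 = 17·3·5 = 255.
Length 3: A_1..A_3: k=1: 0+153+19·3·3=324; k=2: 969+0+19·17·3=1938 → min 324 | A_2..A_4: k=2: 0+255+3·17·5=510; k=3: 153+0+3·3·5=198 → min 198.
Length 4: A_1..A_4: k=1: 0+198+19·3·5=483; k=2: 969+255+19·17·5=2839; k=3: 324+0+19·3·5=609 → min 483.
Optimal order: (A_1 × ((A_2 × A_3) × A_4)) with cost 483.

483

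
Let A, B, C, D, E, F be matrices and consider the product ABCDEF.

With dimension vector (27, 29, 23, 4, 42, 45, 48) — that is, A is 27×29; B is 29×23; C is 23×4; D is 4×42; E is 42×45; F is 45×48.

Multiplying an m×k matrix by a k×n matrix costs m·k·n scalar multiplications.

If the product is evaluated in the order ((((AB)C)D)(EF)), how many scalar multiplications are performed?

(AB): 27×29 by 29×23 → 27×23, cost 27·29·23 = 18009
((AB)C): 27×23 by 23×4 → 27×4, cost 27·23·4 = 2484; cumulative 20493
(((AB)C)D): 27×4 by 4×42 → 27×42, cost 27·4·42 = 4536; cumulative 25029
(EF): 42×45 by 45×48 → 42×48, cost 42·45·48 = 90720
((((AB)C)D)(EF)): 27×42 by 42×48 → 27×48, cost 27·42·48 = 54432; cumulative 170181
Total: 170181 scalar multiplications.

170181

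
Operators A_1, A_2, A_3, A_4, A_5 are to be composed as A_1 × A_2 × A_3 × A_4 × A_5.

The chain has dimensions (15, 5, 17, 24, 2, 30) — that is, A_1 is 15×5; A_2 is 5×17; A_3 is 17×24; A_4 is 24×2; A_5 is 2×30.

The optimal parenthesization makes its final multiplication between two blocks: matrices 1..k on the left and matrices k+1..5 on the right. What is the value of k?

4

Adjacent pairs: A_1A_2 = 15·5·17 = 1275; A_2A_3 = 5·17·24 = 2040; A_3A_4 = 17·24·2 = 816; A_4A_5 = 24·2·30 = 1440.
Length 3: A_1..A_3: k=1: 0+2040+15·5·24=3840; k=2: 1275+0+15·17·24=7395 → min 3840 | A_2..A_4: k=2: 0+816+5·17·2=986; k=3: 2040+0+5·24·2=2280 → min 986 | A_3..A_5: k=3: 0+1440+17·24·30=13680; k=4: 816+0+17·2·30=1836 → min 1836.
Length 4: A_1..A_4: k=1: 0+986+15·5·2=1136; k=2: 1275+816+15·17·2=2601; k=3: 3840+0+15·24·2=4560 → min 1136 | A_2..A_5: k=2: 0+1836+5·17·30=4386; k=3: 2040+1440+5·24·30=7080; k=4: 986+0+5·2·30=1286 → min 1286.
Top-level splits: k=1: (A_1..A_1)·(A_2..A_5) → 0+1286+15·5·30 = 3536; k=2: (A_1..A_2)·(A_3..A_5) → 1275+1836+15·17·30 = 10761; k=3: (A_1..A_3)·(A_4..A_5) → 3840+1440+15·24·30 = 16080; k=4: (A_1..A_4)·(A_5..A_5) → 1136+0+15·2·30 = 2036.
Best split is after A_4, i.e. k = 4.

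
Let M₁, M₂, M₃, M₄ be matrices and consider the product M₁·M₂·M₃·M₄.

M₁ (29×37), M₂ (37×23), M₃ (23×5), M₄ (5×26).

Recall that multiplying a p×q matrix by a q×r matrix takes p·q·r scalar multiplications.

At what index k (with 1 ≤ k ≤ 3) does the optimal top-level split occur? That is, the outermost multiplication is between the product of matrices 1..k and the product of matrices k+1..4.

3

Adjacent pairs: M₁M₂ = 29·37·23 = 24679; M₂M₃ = 37·23·5 = 4255; M₃M₄ = 23·5·26 = 2990.
Length 3: M₁..M₃: k=1: 0+4255+29·37·5=9620; k=2: 24679+0+29·23·5=28014 → min 9620 | M₂..M₄: k=2: 0+2990+37·23·26=25116; k=3: 4255+0+37·5·26=9065 → min 9065.
Top-level splits: k=1: (M₁..M₁)·(M₂..M₄) → 0+9065+29·37·26 = 36963; k=2: (M₁..M₂)·(M₃..M₄) → 24679+2990+29·23·26 = 45011; k=3: (M₁..M₃)·(M₄..M₄) → 9620+0+29·5·26 = 13390.
Best split is after M₃, i.e. k = 3.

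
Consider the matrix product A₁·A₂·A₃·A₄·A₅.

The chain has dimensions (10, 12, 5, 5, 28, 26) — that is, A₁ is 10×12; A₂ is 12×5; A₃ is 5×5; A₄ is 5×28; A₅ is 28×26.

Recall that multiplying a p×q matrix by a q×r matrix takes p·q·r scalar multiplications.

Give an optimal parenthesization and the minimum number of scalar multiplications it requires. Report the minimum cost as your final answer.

Adjacent pairs: A₁A₂ = 10·12·5 = 600; A₂A₃ = 12·5·5 = 300; A₃A₄ = 5·5·28 = 700; A₄A₅ = 5·28·26 = 3640.
Length 3: A₁..A₃: k=1: 0+300+10·12·5=900; k=2: 600+0+10·5·5=850 → min 850 | A₂..A₄: k=2: 0+700+12·5·28=2380; k=3: 300+0+12·5·28=1980 → min 1980 | A₃..A₅: k=3: 0+3640+5·5·26=4290; k=4: 700+0+5·28·26=4340 → min 4290.
Length 4: A₁..A₄: k=1: 0+1980+10·12·28=5340; k=2: 600+700+10·5·28=2700; k=3: 850+0+10·5·28=2250 → min 2250 | A₂..A₅: k=2: 0+4290+12·5·26=5850; k=3: 300+3640+12·5·26=5500; k=4: 1980+0+12·28·26=10716 → min 5500.
Length 5: A₁..A₅: k=1: 0+5500+10·12·26=8620; k=2: 600+4290+10·5·26=6190; k=3: 850+3640+10·5·26=5790; k=4: 2250+0+10·28·26=9530 → min 5790.
Optimal parenthesization: (((A₁·A₂)·A₃)·(A₄·A₅)) with cost 5790.

5790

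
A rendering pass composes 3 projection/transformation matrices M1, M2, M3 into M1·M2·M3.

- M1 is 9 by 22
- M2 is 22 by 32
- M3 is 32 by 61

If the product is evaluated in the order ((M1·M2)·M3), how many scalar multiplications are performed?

(M1·M2): 9×22 by 22×32 → 9×32, cost 9·22·32 = 6336
((M1·M2)·M3): 9×32 by 32×61 → 9×61, cost 9·32·61 = 17568; cumulative 23904
Total: 23904 scalar multiplications.

23904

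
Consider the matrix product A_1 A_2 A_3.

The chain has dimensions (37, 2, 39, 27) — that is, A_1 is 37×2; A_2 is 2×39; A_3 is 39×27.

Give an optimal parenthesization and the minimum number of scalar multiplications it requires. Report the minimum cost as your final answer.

(A_1 (A_2 A_3)): cost 4104.
((A_1 A_2) A_3): cost 41847.
Optimal: (A_1 (A_2 A_3)) with cost 4104.

4104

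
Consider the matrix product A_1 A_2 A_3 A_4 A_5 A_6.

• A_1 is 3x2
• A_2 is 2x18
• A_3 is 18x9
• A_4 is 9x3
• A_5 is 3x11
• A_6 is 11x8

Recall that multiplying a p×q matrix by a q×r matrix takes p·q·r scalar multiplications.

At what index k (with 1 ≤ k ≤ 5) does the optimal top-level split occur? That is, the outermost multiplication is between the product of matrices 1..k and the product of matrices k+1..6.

Adjacent pairs: A_1A_2 = 3·2·18 = 108; A_2A_3 = 2·18·9 = 324; A_3A_4 = 18·9·3 = 486; A_4A_5 = 9·3·11 = 297; A_5A_6 = 3·11·8 = 264.
Length 3: A_1..A_3: k=1: 0+324+3·2·9=378; k=2: 108+0+3·18·9=594 → min 378 | A_2..A_4: k=2: 0+486+2·18·3=594; k=3: 324+0+2·9·3=378 → min 378 | A_3..A_5: k=3: 0+297+18·9·11=2079; k=4: 486+0+18·3·11=1080 → min 1080 | A_4..A_6: k=4: 0+264+9·3·8=480; k=5: 297+0+9·11·8=1089 → min 480.
Length 4: A_1..A_4: k=1: 0+378+3·2·3=396; k=2: 108+486+3·18·3=756; k=3: 378+0+3·9·3=459 → min 396 | A_2..A_5: k=2: 0+1080+2·18·11=1476; k=3: 324+297+2·9·11=819; k=4: 378+0+2·3·11=444 → min 444 | A_3..A_6: k=3: 0+480+18·9·8=1776; k=4: 486+264+18·3·8=1182; k=5: 1080+0+18·11·8=2664 → min 1182.
Length 5: A_1..A_5: k=1: 0+444+3·2·11=510; k=2: 108+1080+3·18·11=1782; k=3: 378+297+3·9·11=972; k=4: 396+0+3·3·11=495 → min 495 | A_2..A_6: k=2: 0+1182+2·18·8=1470; k=3: 324+480+2·9·8=948; k=4: 378+264+2·3·8=690; k=5: 444+0+2·11·8=620 → min 620.
Top-level splits: k=1: (A_1..A_1)·(A_2..A_6) → 0+620+3·2·8 = 668; k=2: (A_1..A_2)·(A_3..A_6) → 108+1182+3·18·8 = 1722; k=3: (A_1..A_3)·(A_4..A_6) → 378+480+3·9·8 = 1074; k=4: (A_1..A_4)·(A_5..A_6) → 396+264+3·3·8 = 732; k=5: (A_1..A_5)·(A_6..A_6) → 495+0+3·11·8 = 759.
Best split is after A_1, i.e. k = 1.

1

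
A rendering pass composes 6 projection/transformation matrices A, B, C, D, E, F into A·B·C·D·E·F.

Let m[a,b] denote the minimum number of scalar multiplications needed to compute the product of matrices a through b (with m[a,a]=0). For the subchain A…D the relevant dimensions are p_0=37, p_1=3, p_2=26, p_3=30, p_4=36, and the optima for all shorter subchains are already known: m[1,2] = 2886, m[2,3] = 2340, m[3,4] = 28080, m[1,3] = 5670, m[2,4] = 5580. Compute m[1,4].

m[1,4] = min over k∈[1,3] of m[1,k]+m[k+1,4]+p_{0}·p_k·p_{4}.
k=1: 0 + 5580 + 37·3·36 = 9576; k=2: 2886 + 28080 + 37·26·36 = 65598; k=3: 5670 + 0 + 37·30·36 = 45630.
Minimum: 9576 at k=1.

9576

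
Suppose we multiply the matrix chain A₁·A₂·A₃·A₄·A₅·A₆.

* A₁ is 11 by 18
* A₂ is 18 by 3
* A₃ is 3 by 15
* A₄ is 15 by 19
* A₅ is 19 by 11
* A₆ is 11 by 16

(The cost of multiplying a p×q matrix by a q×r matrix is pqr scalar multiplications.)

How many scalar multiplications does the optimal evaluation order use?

Adjacent pairs: A₁A₂ = 11·18·3 = 594; A₂A₃ = 18·3·15 = 810; A₃A₄ = 3·15·19 = 855; A₄A₅ = 15·19·11 = 3135; A₅A₆ = 19·11·16 = 3344.
Length 3: A₁..A₃: k=1: 0+810+11·18·15=3780; k=2: 594+0+11·3·15=1089 → min 1089 | A₂..A₄: k=2: 0+855+18·3·19=1881; k=3: 810+0+18·15·19=5940 → min 1881 | A₃..A₅: k=3: 0+3135+3·15·11=3630; k=4: 855+0+3·19·11=1482 → min 1482 | A₄..A₆: k=4: 0+3344+15·19·16=7904; k=5: 3135+0+15·11·16=5775 → min 5775.
Length 4: A₁..A₄: k=1: 0+1881+11·18·19=5643; k=2: 594+855+11·3·19=2076; k=3: 1089+0+11·15·19=4224 → min 2076 | A₂..A₅: k=2: 0+1482+18·3·11=2076; k=3: 810+3135+18·15·11=6915; k=4: 1881+0+18·19·11=5643 → min 2076 | A₃..A₆: k=3: 0+5775+3·15·16=6495; k=4: 855+3344+3·19·16=5111; k=5: 1482+0+3·11·16=2010 → min 2010.
Length 5: A₁..A₅: k=1: 0+2076+11·18·11=4254; k=2: 594+1482+11·3·11=2439; k=3: 1089+3135+11·15·11=6039; k=4: 2076+0+11·19·11=4375 → min 2439 | A₂..A₆: k=2: 0+2010+18·3·16=2874; k=3: 810+5775+18·15·16=10905; k=4: 1881+3344+18·19·16=10697; k=5: 2076+0+18·11·16=5244 → min 2874.
Length 6: A₁..A₆: k=1: 0+2874+11·18·16=6042; k=2: 594+2010+11·3·16=3132; k=3: 1089+5775+11·15·16=9504; k=4: 2076+3344+11·19·16=8764; k=5: 2439+0+11·11·16=4375 → min 3132.
Optimal order: ((A₁·A₂)·(((A₃·A₄)·A₅)·A₆)) with cost 3132.

3132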